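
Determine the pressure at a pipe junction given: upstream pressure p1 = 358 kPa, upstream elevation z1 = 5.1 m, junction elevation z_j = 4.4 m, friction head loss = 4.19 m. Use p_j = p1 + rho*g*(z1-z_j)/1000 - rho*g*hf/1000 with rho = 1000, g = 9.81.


Junction pressure: p_j = p1 + rho*g*(z1 - z_j)/1000 - rho*g*hf/1000.
Elevation term = 1000*9.81*(5.1 - 4.4)/1000 = 6.867 kPa.
Friction term = 1000*9.81*4.19/1000 = 41.104 kPa.
p_j = 358 + 6.867 - 41.104 = 323.76 kPa.

323.76


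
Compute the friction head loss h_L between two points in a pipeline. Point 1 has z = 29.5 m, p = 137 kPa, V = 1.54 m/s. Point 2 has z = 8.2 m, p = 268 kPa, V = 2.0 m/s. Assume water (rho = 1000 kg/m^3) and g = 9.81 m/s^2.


Total head at each section: H = z + p/(rho*g) + V^2/(2g).
H1 = 29.5 + 137*1000/(1000*9.81) + 1.54^2/(2*9.81)
   = 29.5 + 13.965 + 0.1209
   = 43.586 m.
H2 = 8.2 + 268*1000/(1000*9.81) + 2.0^2/(2*9.81)
   = 8.2 + 27.319 + 0.2039
   = 35.723 m.
h_L = H1 - H2 = 43.586 - 35.723 = 7.863 m.

7.863


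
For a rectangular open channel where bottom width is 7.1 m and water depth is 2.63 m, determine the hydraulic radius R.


For a rectangular section:
Flow area A = b * y = 7.1 * 2.63 = 18.67 m^2.
Wetted perimeter P = b + 2y = 7.1 + 2*2.63 = 12.36 m.
Hydraulic radius R = A/P = 18.67 / 12.36 = 1.5108 m.

1.5108


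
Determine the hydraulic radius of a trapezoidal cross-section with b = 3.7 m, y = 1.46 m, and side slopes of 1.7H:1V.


For a trapezoidal section with side slope z:
A = (b + z*y)*y = (3.7 + 1.7*1.46)*1.46 = 9.026 m^2.
P = b + 2*y*sqrt(1 + z^2) = 3.7 + 2*1.46*sqrt(1 + 1.7^2) = 9.459 m.
R = A/P = 9.026 / 9.459 = 0.9542 m.

0.9542


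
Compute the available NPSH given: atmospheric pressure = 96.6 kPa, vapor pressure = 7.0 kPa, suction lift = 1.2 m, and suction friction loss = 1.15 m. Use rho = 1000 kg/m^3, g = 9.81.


NPSHa = p_atm/(rho*g) - z_s - hf_s - p_vap/(rho*g).
p_atm/(rho*g) = 96.6*1000 / (1000*9.81) = 9.847 m.
p_vap/(rho*g) = 7.0*1000 / (1000*9.81) = 0.714 m.
NPSHa = 9.847 - 1.2 - 1.15 - 0.714
      = 6.78 m.

6.78


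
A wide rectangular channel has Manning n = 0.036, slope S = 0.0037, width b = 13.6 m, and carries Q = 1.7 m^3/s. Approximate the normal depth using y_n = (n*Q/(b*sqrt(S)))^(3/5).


We use the wide-channel approximation y_n = (n*Q/(b*sqrt(S)))^(3/5).
sqrt(S) = sqrt(0.0037) = 0.060828.
Numerator: n*Q = 0.036 * 1.7 = 0.0612.
Denominator: b*sqrt(S) = 13.6 * 0.060828 = 0.827261.
arg = 0.074.
y_n = 0.074^(3/5) = 0.2096 m.

0.2096


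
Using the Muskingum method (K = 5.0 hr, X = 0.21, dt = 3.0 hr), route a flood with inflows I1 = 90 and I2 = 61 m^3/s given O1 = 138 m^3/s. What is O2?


Muskingum coefficients:
denom = 2*K*(1-X) + dt = 2*5.0*(1-0.21) + 3.0 = 10.9.
C0 = (dt - 2*K*X)/denom = (3.0 - 2*5.0*0.21)/10.9 = 0.0826.
C1 = (dt + 2*K*X)/denom = (3.0 + 2*5.0*0.21)/10.9 = 0.4679.
C2 = (2*K*(1-X) - dt)/denom = 0.4495.
O2 = C0*I2 + C1*I1 + C2*O1
   = 0.0826*61 + 0.4679*90 + 0.4495*138
   = 109.18 m^3/s.

109.18


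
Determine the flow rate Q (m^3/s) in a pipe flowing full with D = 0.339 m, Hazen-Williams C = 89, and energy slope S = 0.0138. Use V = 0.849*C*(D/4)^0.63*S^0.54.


For a full circular pipe, R = D/4 = 0.339/4 = 0.0848 m.
V = 0.849 * 89 * 0.0848^0.63 * 0.0138^0.54
  = 0.849 * 89 * 0.211217 * 0.098977
  = 1.5796 m/s.
Pipe area A = pi*D^2/4 = pi*0.339^2/4 = 0.0903 m^2.
Q = A * V = 0.0903 * 1.5796 = 0.1426 m^3/s.

0.1426


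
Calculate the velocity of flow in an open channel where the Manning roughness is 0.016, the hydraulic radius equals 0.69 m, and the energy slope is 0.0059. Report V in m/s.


Manning's equation gives V = (1/n) * R^(2/3) * S^(1/2).
First, compute R^(2/3) = 0.69^(2/3) = 0.7808.
Next, S^(1/2) = 0.0059^(1/2) = 0.076811.
Then 1/n = 1/0.016 = 62.5.
V = 62.5 * 0.7808 * 0.076811 = 3.7486 m/s.

3.7486


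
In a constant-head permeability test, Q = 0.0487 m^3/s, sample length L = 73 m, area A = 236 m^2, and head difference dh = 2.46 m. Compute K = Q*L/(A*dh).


From K = Q*L / (A*dh):
Numerator: Q*L = 0.0487 * 73 = 3.5551.
Denominator: A*dh = 236 * 2.46 = 580.56.
K = 3.5551 / 580.56 = 0.006124 m/s.

0.006124


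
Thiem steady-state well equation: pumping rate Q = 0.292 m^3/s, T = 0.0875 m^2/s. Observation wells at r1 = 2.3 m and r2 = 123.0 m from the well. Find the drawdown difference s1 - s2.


Thiem equation: s1 - s2 = Q/(2*pi*T) * ln(r2/r1).
ln(r2/r1) = ln(123.0/2.3) = 3.9793.
Q/(2*pi*T) = 0.292 / (2*pi*0.0875) = 0.292 / 0.5498 = 0.5311.
s1 - s2 = 0.5311 * 3.9793 = 2.1135 m.

2.1135


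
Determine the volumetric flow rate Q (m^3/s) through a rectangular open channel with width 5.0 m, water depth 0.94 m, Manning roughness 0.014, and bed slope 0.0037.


For a rectangular channel, the cross-sectional area A = b * y = 5.0 * 0.94 = 4.7 m^2.
The wetted perimeter P = b + 2y = 5.0 + 2*0.94 = 6.88 m.
Hydraulic radius R = A/P = 4.7/6.88 = 0.6831 m.
Velocity V = (1/n)*R^(2/3)*S^(1/2) = (1/0.014)*0.6831^(2/3)*0.0037^(1/2) = 3.3701 m/s.
Discharge Q = A * V = 4.7 * 3.3701 = 15.84 m^3/s.

15.84


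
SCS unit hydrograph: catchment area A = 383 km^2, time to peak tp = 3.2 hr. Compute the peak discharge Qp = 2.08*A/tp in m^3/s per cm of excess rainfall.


SCS formula: Qp = 2.08 * A / tp.
Qp = 2.08 * 383 / 3.2
   = 796.64 / 3.2
   = 248.95 m^3/s per cm.

248.95


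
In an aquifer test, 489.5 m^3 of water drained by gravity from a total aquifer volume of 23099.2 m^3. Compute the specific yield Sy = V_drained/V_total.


Specific yield Sy = Volume drained / Total volume.
Sy = 489.5 / 23099.2
   = 0.0212.

0.0212


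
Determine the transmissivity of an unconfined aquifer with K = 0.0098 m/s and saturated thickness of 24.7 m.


Transmissivity is defined as T = K * h.
T = 0.0098 * 24.7
  = 0.2421 m^2/s.

0.2421


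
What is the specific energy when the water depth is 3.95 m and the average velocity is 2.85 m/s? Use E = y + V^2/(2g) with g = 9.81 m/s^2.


Specific energy E = y + V^2/(2g).
Velocity head = V^2/(2g) = 2.85^2 / (2*9.81) = 8.1225 / 19.62 = 0.414 m.
E = 3.95 + 0.414 = 4.364 m.

4.364


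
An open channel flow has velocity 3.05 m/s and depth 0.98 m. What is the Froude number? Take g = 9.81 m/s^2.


The Froude number is defined as Fr = V / sqrt(g*y).
g*y = 9.81 * 0.98 = 9.6138.
sqrt(g*y) = sqrt(9.6138) = 3.1006.
Fr = 3.05 / 3.1006 = 0.9837.

0.9837


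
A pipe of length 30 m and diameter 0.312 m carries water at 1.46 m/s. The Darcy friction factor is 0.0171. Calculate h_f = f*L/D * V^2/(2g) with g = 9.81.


Darcy-Weisbach equation: h_f = f * (L/D) * V^2/(2g).
f * L/D = 0.0171 * 30/0.312 = 1.6442.
V^2/(2g) = 1.46^2 / (2*9.81) = 2.1316 / 19.62 = 0.1086 m.
h_f = 1.6442 * 0.1086 = 0.179 m.

0.179


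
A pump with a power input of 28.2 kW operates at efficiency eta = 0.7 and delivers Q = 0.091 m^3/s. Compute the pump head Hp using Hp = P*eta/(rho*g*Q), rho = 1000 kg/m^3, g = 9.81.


Pump head formula: Hp = P * eta / (rho * g * Q).
Numerator: P * eta = 28.2 * 1000 * 0.7 = 19740.0 W.
Denominator: rho * g * Q = 1000 * 9.81 * 0.091 = 892.71.
Hp = 19740.0 / 892.71 = 22.11 m.

22.11


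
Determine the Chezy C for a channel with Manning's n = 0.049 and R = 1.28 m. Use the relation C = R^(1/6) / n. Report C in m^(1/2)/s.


The Chezy coefficient relates to Manning's n through C = R^(1/6) / n.
R^(1/6) = 1.28^(1/6) = 1.042001.
C = 1.042001 / 0.049 = 21.27 m^(1/2)/s.

21.27


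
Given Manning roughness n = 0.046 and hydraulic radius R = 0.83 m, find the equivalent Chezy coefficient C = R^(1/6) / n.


The Chezy coefficient relates to Manning's n through C = R^(1/6) / n.
R^(1/6) = 0.83^(1/6) = 0.969422.
C = 0.969422 / 0.046 = 21.07 m^(1/2)/s.

21.07


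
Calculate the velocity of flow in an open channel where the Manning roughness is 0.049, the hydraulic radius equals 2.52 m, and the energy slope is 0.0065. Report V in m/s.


Manning's equation gives V = (1/n) * R^(2/3) * S^(1/2).
First, compute R^(2/3) = 2.52^(2/3) = 1.8518.
Next, S^(1/2) = 0.0065^(1/2) = 0.080623.
Then 1/n = 1/0.049 = 20.41.
V = 20.41 * 1.8518 * 0.080623 = 3.0469 m/s.

3.0469


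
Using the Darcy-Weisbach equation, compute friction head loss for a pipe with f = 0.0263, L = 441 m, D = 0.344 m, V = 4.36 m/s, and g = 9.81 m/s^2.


Darcy-Weisbach equation: h_f = f * (L/D) * V^2/(2g).
f * L/D = 0.0263 * 441/0.344 = 33.716.
V^2/(2g) = 4.36^2 / (2*9.81) = 19.0096 / 19.62 = 0.9689 m.
h_f = 33.716 * 0.9689 = 32.667 m.

32.667


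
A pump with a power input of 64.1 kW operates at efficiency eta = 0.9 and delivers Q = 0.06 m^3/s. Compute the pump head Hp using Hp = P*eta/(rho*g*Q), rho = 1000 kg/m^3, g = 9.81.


Pump head formula: Hp = P * eta / (rho * g * Q).
Numerator: P * eta = 64.1 * 1000 * 0.9 = 57690.0 W.
Denominator: rho * g * Q = 1000 * 9.81 * 0.06 = 588.6.
Hp = 57690.0 / 588.6 = 98.01 m.

98.01


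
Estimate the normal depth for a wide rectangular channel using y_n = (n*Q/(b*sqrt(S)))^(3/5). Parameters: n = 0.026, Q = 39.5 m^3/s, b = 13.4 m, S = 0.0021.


We use the wide-channel approximation y_n = (n*Q/(b*sqrt(S)))^(3/5).
sqrt(S) = sqrt(0.0021) = 0.045826.
Numerator: n*Q = 0.026 * 39.5 = 1.027.
Denominator: b*sqrt(S) = 13.4 * 0.045826 = 0.614068.
arg = 1.6725.
y_n = 1.6725^(3/5) = 1.3615 m.

1.3615


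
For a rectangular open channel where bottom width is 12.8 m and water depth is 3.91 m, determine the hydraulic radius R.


For a rectangular section:
Flow area A = b * y = 12.8 * 3.91 = 50.05 m^2.
Wetted perimeter P = b + 2y = 12.8 + 2*3.91 = 20.62 m.
Hydraulic radius R = A/P = 50.05 / 20.62 = 2.4272 m.

2.4272


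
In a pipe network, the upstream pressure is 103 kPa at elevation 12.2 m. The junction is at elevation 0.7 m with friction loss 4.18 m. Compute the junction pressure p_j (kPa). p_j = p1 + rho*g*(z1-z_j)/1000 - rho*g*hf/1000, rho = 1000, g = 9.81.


Junction pressure: p_j = p1 + rho*g*(z1 - z_j)/1000 - rho*g*hf/1000.
Elevation term = 1000*9.81*(12.2 - 0.7)/1000 = 112.815 kPa.
Friction term = 1000*9.81*4.18/1000 = 41.006 kPa.
p_j = 103 + 112.815 - 41.006 = 174.81 kPa.

174.81


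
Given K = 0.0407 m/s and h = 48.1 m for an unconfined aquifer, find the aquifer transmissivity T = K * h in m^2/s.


Transmissivity is defined as T = K * h.
T = 0.0407 * 48.1
  = 1.9577 m^2/s.

1.9577


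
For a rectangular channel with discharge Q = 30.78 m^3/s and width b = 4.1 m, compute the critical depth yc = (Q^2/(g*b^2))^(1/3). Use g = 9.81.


Using yc = (Q^2 / (g * b^2))^(1/3):
Q^2 = 30.78^2 = 947.41.
g * b^2 = 9.81 * 4.1^2 = 9.81 * 16.81 = 164.91.
Q^2 / (g*b^2) = 947.41 / 164.91 = 5.745.
yc = 5.745^(1/3) = 1.791 m.

1.791


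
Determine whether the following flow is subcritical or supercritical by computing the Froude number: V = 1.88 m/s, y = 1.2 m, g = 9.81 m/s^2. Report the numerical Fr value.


The Froude number is defined as Fr = V / sqrt(g*y).
g*y = 9.81 * 1.2 = 11.772.
sqrt(g*y) = sqrt(11.772) = 3.431.
Fr = 1.88 / 3.431 = 0.5479.
Since Fr < 1, the flow is subcritical.

0.5479


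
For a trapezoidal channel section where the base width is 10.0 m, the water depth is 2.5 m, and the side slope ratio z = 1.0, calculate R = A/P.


For a trapezoidal section with side slope z:
A = (b + z*y)*y = (10.0 + 1.0*2.5)*2.5 = 31.25 m^2.
P = b + 2*y*sqrt(1 + z^2) = 10.0 + 2*2.5*sqrt(1 + 1.0^2) = 17.071 m.
R = A/P = 31.25 / 17.071 = 1.8306 m.

1.8306


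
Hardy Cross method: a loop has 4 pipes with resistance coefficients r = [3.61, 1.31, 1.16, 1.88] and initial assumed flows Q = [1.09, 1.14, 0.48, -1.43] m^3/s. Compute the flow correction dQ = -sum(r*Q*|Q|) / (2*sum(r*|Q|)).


Numerator terms (r*Q*|Q|): 3.61*1.09*|1.09| = 4.289; 1.31*1.14*|1.14| = 1.7025; 1.16*0.48*|0.48| = 0.2673; 1.88*-1.43*|-1.43| = -3.8444.
Sum of numerator = 2.4144.
Denominator terms (r*|Q|): 3.61*|1.09| = 3.9349; 1.31*|1.14| = 1.4934; 1.16*|0.48| = 0.5568; 1.88*|-1.43| = 2.6884.
2 * sum of denominator = 2 * 8.6735 = 17.347.
dQ = -2.4144 / 17.347 = -0.1392 m^3/s.

-0.1392


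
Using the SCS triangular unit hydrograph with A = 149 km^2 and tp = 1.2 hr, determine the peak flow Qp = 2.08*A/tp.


SCS formula: Qp = 2.08 * A / tp.
Qp = 2.08 * 149 / 1.2
   = 309.92 / 1.2
   = 258.27 m^3/s per cm.

258.27


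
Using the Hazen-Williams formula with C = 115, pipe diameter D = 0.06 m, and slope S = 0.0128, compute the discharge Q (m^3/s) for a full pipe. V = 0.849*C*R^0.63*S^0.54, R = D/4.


For a full circular pipe, R = D/4 = 0.06/4 = 0.015 m.
V = 0.849 * 115 * 0.015^0.63 * 0.0128^0.54
  = 0.849 * 115 * 0.070948 * 0.095037
  = 0.6583 m/s.
Pipe area A = pi*D^2/4 = pi*0.06^2/4 = 0.0028 m^2.
Q = A * V = 0.0028 * 0.6583 = 0.0019 m^3/s.

0.0019


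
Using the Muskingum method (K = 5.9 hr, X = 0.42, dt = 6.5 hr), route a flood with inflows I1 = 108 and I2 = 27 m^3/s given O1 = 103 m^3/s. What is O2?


Muskingum coefficients:
denom = 2*K*(1-X) + dt = 2*5.9*(1-0.42) + 6.5 = 13.344.
C0 = (dt - 2*K*X)/denom = (6.5 - 2*5.9*0.42)/13.344 = 0.1157.
C1 = (dt + 2*K*X)/denom = (6.5 + 2*5.9*0.42)/13.344 = 0.8585.
C2 = (2*K*(1-X) - dt)/denom = 0.0258.
O2 = C0*I2 + C1*I1 + C2*O1
   = 0.1157*27 + 0.8585*108 + 0.0258*103
   = 98.5 m^3/s.

98.5


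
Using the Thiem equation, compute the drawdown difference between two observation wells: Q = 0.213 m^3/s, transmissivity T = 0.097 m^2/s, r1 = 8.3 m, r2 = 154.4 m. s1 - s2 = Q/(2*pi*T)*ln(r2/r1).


Thiem equation: s1 - s2 = Q/(2*pi*T) * ln(r2/r1).
ln(r2/r1) = ln(154.4/8.3) = 2.9233.
Q/(2*pi*T) = 0.213 / (2*pi*0.097) = 0.213 / 0.6095 = 0.3495.
s1 - s2 = 0.3495 * 2.9233 = 1.0216 m.

1.0216


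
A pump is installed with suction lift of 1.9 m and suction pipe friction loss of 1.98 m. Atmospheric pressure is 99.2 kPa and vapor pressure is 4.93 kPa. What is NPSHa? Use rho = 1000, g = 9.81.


NPSHa = p_atm/(rho*g) - z_s - hf_s - p_vap/(rho*g).
p_atm/(rho*g) = 99.2*1000 / (1000*9.81) = 10.112 m.
p_vap/(rho*g) = 4.93*1000 / (1000*9.81) = 0.503 m.
NPSHa = 10.112 - 1.9 - 1.98 - 0.503
      = 5.73 m.

5.73


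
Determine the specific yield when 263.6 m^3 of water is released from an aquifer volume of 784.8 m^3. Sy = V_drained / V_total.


Specific yield Sy = Volume drained / Total volume.
Sy = 263.6 / 784.8
   = 0.3359.

0.3359


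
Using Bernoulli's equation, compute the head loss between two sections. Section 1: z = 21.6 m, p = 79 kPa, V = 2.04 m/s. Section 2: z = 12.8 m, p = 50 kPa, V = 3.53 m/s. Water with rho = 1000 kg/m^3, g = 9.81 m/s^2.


Total head at each section: H = z + p/(rho*g) + V^2/(2g).
H1 = 21.6 + 79*1000/(1000*9.81) + 2.04^2/(2*9.81)
   = 21.6 + 8.053 + 0.2121
   = 29.865 m.
H2 = 12.8 + 50*1000/(1000*9.81) + 3.53^2/(2*9.81)
   = 12.8 + 5.097 + 0.6351
   = 18.532 m.
h_L = H1 - H2 = 29.865 - 18.532 = 11.333 m.

11.333


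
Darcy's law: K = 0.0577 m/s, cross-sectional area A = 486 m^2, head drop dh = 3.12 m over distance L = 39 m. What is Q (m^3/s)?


Darcy's law: Q = K * A * i, where i = dh/L.
Hydraulic gradient i = 3.12 / 39 = 0.08.
Q = 0.0577 * 486 * 0.08
  = 2.2434 m^3/s.

2.2434


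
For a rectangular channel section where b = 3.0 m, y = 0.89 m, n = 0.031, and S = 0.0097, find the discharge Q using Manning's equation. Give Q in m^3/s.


For a rectangular channel, the cross-sectional area A = b * y = 3.0 * 0.89 = 2.67 m^2.
The wetted perimeter P = b + 2y = 3.0 + 2*0.89 = 4.78 m.
Hydraulic radius R = A/P = 2.67/4.78 = 0.5586 m.
Velocity V = (1/n)*R^(2/3)*S^(1/2) = (1/0.031)*0.5586^(2/3)*0.0097^(1/2) = 2.1548 m/s.
Discharge Q = A * V = 2.67 * 2.1548 = 5.753 m^3/s.

5.753


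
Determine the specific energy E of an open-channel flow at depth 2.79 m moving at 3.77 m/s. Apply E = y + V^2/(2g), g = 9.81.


Specific energy E = y + V^2/(2g).
Velocity head = V^2/(2g) = 3.77^2 / (2*9.81) = 14.2129 / 19.62 = 0.7244 m.
E = 2.79 + 0.7244 = 3.5144 m.

3.5144


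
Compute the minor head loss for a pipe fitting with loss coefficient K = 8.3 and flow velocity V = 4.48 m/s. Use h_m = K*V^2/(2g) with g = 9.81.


Minor loss formula: h_m = K * V^2/(2g).
V^2 = 4.48^2 = 20.0704.
V^2/(2g) = 20.0704 / 19.62 = 1.023 m.
h_m = 8.3 * 1.023 = 8.4905 m.

8.4905


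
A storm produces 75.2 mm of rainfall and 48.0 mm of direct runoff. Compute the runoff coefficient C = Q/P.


The runoff coefficient C = runoff depth / rainfall depth.
C = 48.0 / 75.2
  = 0.6383.

0.6383


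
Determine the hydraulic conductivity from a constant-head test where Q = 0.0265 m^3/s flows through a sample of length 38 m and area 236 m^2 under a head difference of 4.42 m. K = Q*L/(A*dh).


From K = Q*L / (A*dh):
Numerator: Q*L = 0.0265 * 38 = 1.007.
Denominator: A*dh = 236 * 4.42 = 1043.12.
K = 1.007 / 1043.12 = 0.000965 m/s.

0.000965


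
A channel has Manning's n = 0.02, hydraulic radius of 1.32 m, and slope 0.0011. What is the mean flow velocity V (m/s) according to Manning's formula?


Manning's equation gives V = (1/n) * R^(2/3) * S^(1/2).
First, compute R^(2/3) = 1.32^(2/3) = 1.2033.
Next, S^(1/2) = 0.0011^(1/2) = 0.033166.
Then 1/n = 1/0.02 = 50.0.
V = 50.0 * 1.2033 * 0.033166 = 1.9955 m/s.

1.9955


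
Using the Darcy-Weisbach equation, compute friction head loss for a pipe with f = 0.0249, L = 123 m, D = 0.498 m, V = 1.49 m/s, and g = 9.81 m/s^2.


Darcy-Weisbach equation: h_f = f * (L/D) * V^2/(2g).
f * L/D = 0.0249 * 123/0.498 = 6.15.
V^2/(2g) = 1.49^2 / (2*9.81) = 2.2201 / 19.62 = 0.1132 m.
h_f = 6.15 * 0.1132 = 0.696 m.

0.696


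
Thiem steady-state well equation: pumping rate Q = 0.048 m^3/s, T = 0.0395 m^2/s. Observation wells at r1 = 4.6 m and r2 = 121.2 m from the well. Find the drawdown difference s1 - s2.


Thiem equation: s1 - s2 = Q/(2*pi*T) * ln(r2/r1).
ln(r2/r1) = ln(121.2/4.6) = 3.2714.
Q/(2*pi*T) = 0.048 / (2*pi*0.0395) = 0.048 / 0.2482 = 0.1934.
s1 - s2 = 0.1934 * 3.2714 = 0.6327 m.

0.6327


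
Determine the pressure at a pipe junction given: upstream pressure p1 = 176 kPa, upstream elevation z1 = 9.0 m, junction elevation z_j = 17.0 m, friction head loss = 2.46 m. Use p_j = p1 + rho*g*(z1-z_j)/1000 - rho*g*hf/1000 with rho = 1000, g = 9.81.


Junction pressure: p_j = p1 + rho*g*(z1 - z_j)/1000 - rho*g*hf/1000.
Elevation term = 1000*9.81*(9.0 - 17.0)/1000 = -78.48 kPa.
Friction term = 1000*9.81*2.46/1000 = 24.133 kPa.
p_j = 176 + -78.48 - 24.133 = 73.39 kPa.

73.39


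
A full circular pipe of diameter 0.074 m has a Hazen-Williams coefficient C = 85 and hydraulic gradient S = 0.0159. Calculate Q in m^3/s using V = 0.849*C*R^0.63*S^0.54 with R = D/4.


For a full circular pipe, R = D/4 = 0.074/4 = 0.0185 m.
V = 0.849 * 85 * 0.0185^0.63 * 0.0159^0.54
  = 0.849 * 85 * 0.080969 * 0.106845
  = 0.6243 m/s.
Pipe area A = pi*D^2/4 = pi*0.074^2/4 = 0.0043 m^2.
Q = A * V = 0.0043 * 0.6243 = 0.0027 m^3/s.

0.0027


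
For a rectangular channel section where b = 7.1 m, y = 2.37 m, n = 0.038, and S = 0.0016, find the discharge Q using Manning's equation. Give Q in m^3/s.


For a rectangular channel, the cross-sectional area A = b * y = 7.1 * 2.37 = 16.83 m^2.
The wetted perimeter P = b + 2y = 7.1 + 2*2.37 = 11.84 m.
Hydraulic radius R = A/P = 16.83/11.84 = 1.4212 m.
Velocity V = (1/n)*R^(2/3)*S^(1/2) = (1/0.038)*1.4212^(2/3)*0.0016^(1/2) = 1.3306 m/s.
Discharge Q = A * V = 16.83 * 1.3306 = 22.39 m^3/s.

22.39


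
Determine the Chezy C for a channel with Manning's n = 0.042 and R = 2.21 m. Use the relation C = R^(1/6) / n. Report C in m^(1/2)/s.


The Chezy coefficient relates to Manning's n through C = R^(1/6) / n.
R^(1/6) = 2.21^(1/6) = 1.141297.
C = 1.141297 / 0.042 = 27.17 m^(1/2)/s.

27.17


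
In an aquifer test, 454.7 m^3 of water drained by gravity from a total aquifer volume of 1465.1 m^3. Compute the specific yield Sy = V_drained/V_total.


Specific yield Sy = Volume drained / Total volume.
Sy = 454.7 / 1465.1
   = 0.3104.

0.3104


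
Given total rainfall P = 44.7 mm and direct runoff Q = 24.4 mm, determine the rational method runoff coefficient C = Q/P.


The runoff coefficient C = runoff depth / rainfall depth.
C = 24.4 / 44.7
  = 0.5459.

0.5459


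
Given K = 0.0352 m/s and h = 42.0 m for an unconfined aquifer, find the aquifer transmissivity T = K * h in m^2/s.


Transmissivity is defined as T = K * h.
T = 0.0352 * 42.0
  = 1.4784 m^2/s.

1.4784


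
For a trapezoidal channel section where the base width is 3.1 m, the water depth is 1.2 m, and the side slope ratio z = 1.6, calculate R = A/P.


For a trapezoidal section with side slope z:
A = (b + z*y)*y = (3.1 + 1.6*1.2)*1.2 = 6.024 m^2.
P = b + 2*y*sqrt(1 + z^2) = 3.1 + 2*1.2*sqrt(1 + 1.6^2) = 7.628 m.
R = A/P = 6.024 / 7.628 = 0.7897 m.

0.7897


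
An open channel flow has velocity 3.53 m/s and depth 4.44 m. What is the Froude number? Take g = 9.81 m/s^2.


The Froude number is defined as Fr = V / sqrt(g*y).
g*y = 9.81 * 4.44 = 43.5564.
sqrt(g*y) = sqrt(43.5564) = 6.5997.
Fr = 3.53 / 6.5997 = 0.5349.

0.5349


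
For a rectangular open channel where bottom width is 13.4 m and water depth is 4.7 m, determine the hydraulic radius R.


For a rectangular section:
Flow area A = b * y = 13.4 * 4.7 = 62.98 m^2.
Wetted perimeter P = b + 2y = 13.4 + 2*4.7 = 22.8 m.
Hydraulic radius R = A/P = 62.98 / 22.8 = 2.7623 m.

2.7623


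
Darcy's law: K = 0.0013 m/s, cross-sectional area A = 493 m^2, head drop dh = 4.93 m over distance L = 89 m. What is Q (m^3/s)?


Darcy's law: Q = K * A * i, where i = dh/L.
Hydraulic gradient i = 4.93 / 89 = 0.055393.
Q = 0.0013 * 493 * 0.055393
  = 0.0355 m^3/s.

0.0355


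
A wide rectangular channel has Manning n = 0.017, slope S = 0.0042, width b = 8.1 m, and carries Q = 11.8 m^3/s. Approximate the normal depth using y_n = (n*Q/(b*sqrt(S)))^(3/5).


We use the wide-channel approximation y_n = (n*Q/(b*sqrt(S)))^(3/5).
sqrt(S) = sqrt(0.0042) = 0.064807.
Numerator: n*Q = 0.017 * 11.8 = 0.2006.
Denominator: b*sqrt(S) = 8.1 * 0.064807 = 0.524937.
arg = 0.3821.
y_n = 0.3821^(3/5) = 0.5615 m.

0.5615


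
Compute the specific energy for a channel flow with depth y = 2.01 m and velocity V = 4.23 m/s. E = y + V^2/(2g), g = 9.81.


Specific energy E = y + V^2/(2g).
Velocity head = V^2/(2g) = 4.23^2 / (2*9.81) = 17.8929 / 19.62 = 0.912 m.
E = 2.01 + 0.912 = 2.922 m.

2.922


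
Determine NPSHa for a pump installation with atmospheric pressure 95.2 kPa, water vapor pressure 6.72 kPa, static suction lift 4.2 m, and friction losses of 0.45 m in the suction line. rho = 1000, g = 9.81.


NPSHa = p_atm/(rho*g) - z_s - hf_s - p_vap/(rho*g).
p_atm/(rho*g) = 95.2*1000 / (1000*9.81) = 9.704 m.
p_vap/(rho*g) = 6.72*1000 / (1000*9.81) = 0.685 m.
NPSHa = 9.704 - 4.2 - 0.45 - 0.685
      = 4.37 m.

4.37


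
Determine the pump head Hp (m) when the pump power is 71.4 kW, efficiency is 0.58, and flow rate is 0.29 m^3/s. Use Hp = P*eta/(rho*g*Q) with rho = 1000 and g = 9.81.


Pump head formula: Hp = P * eta / (rho * g * Q).
Numerator: P * eta = 71.4 * 1000 * 0.58 = 41412.0 W.
Denominator: rho * g * Q = 1000 * 9.81 * 0.29 = 2844.9.
Hp = 41412.0 / 2844.9 = 14.56 m.

14.56


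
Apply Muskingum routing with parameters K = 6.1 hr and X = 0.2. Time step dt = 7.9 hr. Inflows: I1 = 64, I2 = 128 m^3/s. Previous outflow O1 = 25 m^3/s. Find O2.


Muskingum coefficients:
denom = 2*K*(1-X) + dt = 2*6.1*(1-0.2) + 7.9 = 17.66.
C0 = (dt - 2*K*X)/denom = (7.9 - 2*6.1*0.2)/17.66 = 0.3092.
C1 = (dt + 2*K*X)/denom = (7.9 + 2*6.1*0.2)/17.66 = 0.5855.
C2 = (2*K*(1-X) - dt)/denom = 0.1053.
O2 = C0*I2 + C1*I1 + C2*O1
   = 0.3092*128 + 0.5855*64 + 0.1053*25
   = 79.68 m^3/s.

79.68


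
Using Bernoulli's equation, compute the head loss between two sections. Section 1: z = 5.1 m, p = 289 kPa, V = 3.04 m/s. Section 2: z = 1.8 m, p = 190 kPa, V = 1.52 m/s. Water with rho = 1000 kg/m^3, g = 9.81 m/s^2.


Total head at each section: H = z + p/(rho*g) + V^2/(2g).
H1 = 5.1 + 289*1000/(1000*9.81) + 3.04^2/(2*9.81)
   = 5.1 + 29.46 + 0.471
   = 35.031 m.
H2 = 1.8 + 190*1000/(1000*9.81) + 1.52^2/(2*9.81)
   = 1.8 + 19.368 + 0.1178
   = 21.286 m.
h_L = H1 - H2 = 35.031 - 21.286 = 13.745 m.

13.745


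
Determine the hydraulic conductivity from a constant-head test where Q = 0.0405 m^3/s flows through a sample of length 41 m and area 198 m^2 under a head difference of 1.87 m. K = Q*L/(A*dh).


From K = Q*L / (A*dh):
Numerator: Q*L = 0.0405 * 41 = 1.6605.
Denominator: A*dh = 198 * 1.87 = 370.26.
K = 1.6605 / 370.26 = 0.004485 m/s.

0.004485


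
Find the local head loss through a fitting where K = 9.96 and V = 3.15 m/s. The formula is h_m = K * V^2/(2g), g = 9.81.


Minor loss formula: h_m = K * V^2/(2g).
V^2 = 3.15^2 = 9.9225.
V^2/(2g) = 9.9225 / 19.62 = 0.5057 m.
h_m = 9.96 * 0.5057 = 5.0371 m.

5.0371


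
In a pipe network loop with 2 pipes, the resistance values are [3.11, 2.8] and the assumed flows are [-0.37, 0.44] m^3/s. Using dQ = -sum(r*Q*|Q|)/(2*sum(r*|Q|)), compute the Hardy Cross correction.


Numerator terms (r*Q*|Q|): 3.11*-0.37*|-0.37| = -0.4258; 2.8*0.44*|0.44| = 0.5421.
Sum of numerator = 0.1163.
Denominator terms (r*|Q|): 3.11*|-0.37| = 1.1507; 2.8*|0.44| = 1.232.
2 * sum of denominator = 2 * 2.3827 = 4.7654.
dQ = -0.1163 / 4.7654 = -0.0244 m^3/s.

-0.0244


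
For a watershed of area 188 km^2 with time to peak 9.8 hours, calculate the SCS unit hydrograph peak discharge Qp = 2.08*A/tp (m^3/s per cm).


SCS formula: Qp = 2.08 * A / tp.
Qp = 2.08 * 188 / 9.8
   = 391.04 / 9.8
   = 39.9 m^3/s per cm.

39.9


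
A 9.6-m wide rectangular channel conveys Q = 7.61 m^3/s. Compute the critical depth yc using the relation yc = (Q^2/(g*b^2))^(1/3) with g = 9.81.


Using yc = (Q^2 / (g * b^2))^(1/3):
Q^2 = 7.61^2 = 57.91.
g * b^2 = 9.81 * 9.6^2 = 9.81 * 92.16 = 904.09.
Q^2 / (g*b^2) = 57.91 / 904.09 = 0.0641.
yc = 0.0641^(1/3) = 0.4001 m.

0.4001


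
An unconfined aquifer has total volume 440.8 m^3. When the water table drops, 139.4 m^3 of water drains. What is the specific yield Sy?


Specific yield Sy = Volume drained / Total volume.
Sy = 139.4 / 440.8
   = 0.3162.

0.3162


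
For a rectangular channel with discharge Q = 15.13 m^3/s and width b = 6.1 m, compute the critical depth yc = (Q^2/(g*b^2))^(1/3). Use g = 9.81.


Using yc = (Q^2 / (g * b^2))^(1/3):
Q^2 = 15.13^2 = 228.92.
g * b^2 = 9.81 * 6.1^2 = 9.81 * 37.21 = 365.03.
Q^2 / (g*b^2) = 228.92 / 365.03 = 0.6271.
yc = 0.6271^(1/3) = 0.856 m.

0.856


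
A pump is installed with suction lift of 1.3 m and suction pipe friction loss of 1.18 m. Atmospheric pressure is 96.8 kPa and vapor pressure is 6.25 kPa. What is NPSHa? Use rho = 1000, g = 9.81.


NPSHa = p_atm/(rho*g) - z_s - hf_s - p_vap/(rho*g).
p_atm/(rho*g) = 96.8*1000 / (1000*9.81) = 9.867 m.
p_vap/(rho*g) = 6.25*1000 / (1000*9.81) = 0.637 m.
NPSHa = 9.867 - 1.3 - 1.18 - 0.637
      = 6.75 m.

6.75


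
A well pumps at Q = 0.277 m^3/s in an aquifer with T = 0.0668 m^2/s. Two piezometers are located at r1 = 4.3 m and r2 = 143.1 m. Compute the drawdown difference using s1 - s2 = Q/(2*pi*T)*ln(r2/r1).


Thiem equation: s1 - s2 = Q/(2*pi*T) * ln(r2/r1).
ln(r2/r1) = ln(143.1/4.3) = 3.5049.
Q/(2*pi*T) = 0.277 / (2*pi*0.0668) = 0.277 / 0.4197 = 0.66.
s1 - s2 = 0.66 * 3.5049 = 2.3131 m.

2.3131


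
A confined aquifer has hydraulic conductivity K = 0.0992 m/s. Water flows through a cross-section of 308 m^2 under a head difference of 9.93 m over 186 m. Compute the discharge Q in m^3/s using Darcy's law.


Darcy's law: Q = K * A * i, where i = dh/L.
Hydraulic gradient i = 9.93 / 186 = 0.053387.
Q = 0.0992 * 308 * 0.053387
  = 1.6312 m^3/s.

1.6312


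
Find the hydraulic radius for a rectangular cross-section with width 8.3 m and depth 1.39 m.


For a rectangular section:
Flow area A = b * y = 8.3 * 1.39 = 11.54 m^2.
Wetted perimeter P = b + 2y = 8.3 + 2*1.39 = 11.08 m.
Hydraulic radius R = A/P = 11.54 / 11.08 = 1.0412 m.

1.0412


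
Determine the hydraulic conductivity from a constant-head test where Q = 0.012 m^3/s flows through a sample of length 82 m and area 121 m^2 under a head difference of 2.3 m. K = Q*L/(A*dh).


From K = Q*L / (A*dh):
Numerator: Q*L = 0.012 * 82 = 0.984.
Denominator: A*dh = 121 * 2.3 = 278.3.
K = 0.984 / 278.3 = 0.003536 m/s.

0.003536


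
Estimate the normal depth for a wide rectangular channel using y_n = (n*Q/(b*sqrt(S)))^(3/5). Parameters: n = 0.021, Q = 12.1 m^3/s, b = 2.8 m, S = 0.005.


We use the wide-channel approximation y_n = (n*Q/(b*sqrt(S)))^(3/5).
sqrt(S) = sqrt(0.005) = 0.070711.
Numerator: n*Q = 0.021 * 12.1 = 0.2541.
Denominator: b*sqrt(S) = 2.8 * 0.070711 = 0.197991.
arg = 1.2834.
y_n = 1.2834^(3/5) = 1.1615 m.

1.1615


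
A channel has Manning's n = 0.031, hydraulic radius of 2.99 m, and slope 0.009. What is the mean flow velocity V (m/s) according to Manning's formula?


Manning's equation gives V = (1/n) * R^(2/3) * S^(1/2).
First, compute R^(2/3) = 2.99^(2/3) = 2.0755.
Next, S^(1/2) = 0.009^(1/2) = 0.094868.
Then 1/n = 1/0.031 = 32.26.
V = 32.26 * 2.0755 * 0.094868 = 6.3515 m/s.

6.3515


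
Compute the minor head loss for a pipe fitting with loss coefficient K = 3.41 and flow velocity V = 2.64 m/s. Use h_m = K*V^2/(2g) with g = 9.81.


Minor loss formula: h_m = K * V^2/(2g).
V^2 = 2.64^2 = 6.9696.
V^2/(2g) = 6.9696 / 19.62 = 0.3552 m.
h_m = 3.41 * 0.3552 = 1.2113 m.

1.2113


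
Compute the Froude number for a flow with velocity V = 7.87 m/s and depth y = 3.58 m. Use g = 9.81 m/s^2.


The Froude number is defined as Fr = V / sqrt(g*y).
g*y = 9.81 * 3.58 = 35.1198.
sqrt(g*y) = sqrt(35.1198) = 5.9262.
Fr = 7.87 / 5.9262 = 1.328.

1.328


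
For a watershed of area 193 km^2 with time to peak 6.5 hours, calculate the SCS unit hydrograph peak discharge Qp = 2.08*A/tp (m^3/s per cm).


SCS formula: Qp = 2.08 * A / tp.
Qp = 2.08 * 193 / 6.5
   = 401.44 / 6.5
   = 61.76 m^3/s per cm.

61.76


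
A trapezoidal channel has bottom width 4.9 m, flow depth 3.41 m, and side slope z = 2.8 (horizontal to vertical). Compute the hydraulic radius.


For a trapezoidal section with side slope z:
A = (b + z*y)*y = (4.9 + 2.8*3.41)*3.41 = 49.268 m^2.
P = b + 2*y*sqrt(1 + z^2) = 4.9 + 2*3.41*sqrt(1 + 2.8^2) = 25.177 m.
R = A/P = 49.268 / 25.177 = 1.9568 m.

1.9568


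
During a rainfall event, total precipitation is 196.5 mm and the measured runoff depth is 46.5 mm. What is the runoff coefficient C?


The runoff coefficient C = runoff depth / rainfall depth.
C = 46.5 / 196.5
  = 0.2366.

0.2366


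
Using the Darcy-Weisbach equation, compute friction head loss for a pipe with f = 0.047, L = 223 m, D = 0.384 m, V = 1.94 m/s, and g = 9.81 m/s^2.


Darcy-Weisbach equation: h_f = f * (L/D) * V^2/(2g).
f * L/D = 0.047 * 223/0.384 = 27.2943.
V^2/(2g) = 1.94^2 / (2*9.81) = 3.7636 / 19.62 = 0.1918 m.
h_f = 27.2943 * 0.1918 = 5.236 m.

5.236


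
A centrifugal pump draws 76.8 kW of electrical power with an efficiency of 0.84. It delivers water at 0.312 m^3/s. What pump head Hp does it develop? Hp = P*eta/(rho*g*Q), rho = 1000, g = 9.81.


Pump head formula: Hp = P * eta / (rho * g * Q).
Numerator: P * eta = 76.8 * 1000 * 0.84 = 64512.0 W.
Denominator: rho * g * Q = 1000 * 9.81 * 0.312 = 3060.72.
Hp = 64512.0 / 3060.72 = 21.08 m.

21.08


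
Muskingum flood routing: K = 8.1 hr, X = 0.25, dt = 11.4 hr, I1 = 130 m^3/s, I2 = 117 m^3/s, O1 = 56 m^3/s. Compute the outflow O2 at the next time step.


Muskingum coefficients:
denom = 2*K*(1-X) + dt = 2*8.1*(1-0.25) + 11.4 = 23.55.
C0 = (dt - 2*K*X)/denom = (11.4 - 2*8.1*0.25)/23.55 = 0.3121.
C1 = (dt + 2*K*X)/denom = (11.4 + 2*8.1*0.25)/23.55 = 0.6561.
C2 = (2*K*(1-X) - dt)/denom = 0.0318.
O2 = C0*I2 + C1*I1 + C2*O1
   = 0.3121*117 + 0.6561*130 + 0.0318*56
   = 123.59 m^3/s.

123.59


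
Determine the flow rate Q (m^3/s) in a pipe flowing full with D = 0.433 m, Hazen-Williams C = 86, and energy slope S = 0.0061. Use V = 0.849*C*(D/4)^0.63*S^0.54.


For a full circular pipe, R = D/4 = 0.433/4 = 0.1082 m.
V = 0.849 * 86 * 0.1082^0.63 * 0.0061^0.54
  = 0.849 * 86 * 0.246428 * 0.063691
  = 1.146 m/s.
Pipe area A = pi*D^2/4 = pi*0.433^2/4 = 0.1473 m^2.
Q = A * V = 0.1473 * 1.146 = 0.1687 m^3/s.

0.1687


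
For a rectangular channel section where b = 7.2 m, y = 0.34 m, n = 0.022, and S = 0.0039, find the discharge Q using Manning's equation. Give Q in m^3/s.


For a rectangular channel, the cross-sectional area A = b * y = 7.2 * 0.34 = 2.45 m^2.
The wetted perimeter P = b + 2y = 7.2 + 2*0.34 = 7.88 m.
Hydraulic radius R = A/P = 2.45/7.88 = 0.3107 m.
Velocity V = (1/n)*R^(2/3)*S^(1/2) = (1/0.022)*0.3107^(2/3)*0.0039^(1/2) = 1.3021 m/s.
Discharge Q = A * V = 2.45 * 1.3021 = 3.187 m^3/s.

3.187


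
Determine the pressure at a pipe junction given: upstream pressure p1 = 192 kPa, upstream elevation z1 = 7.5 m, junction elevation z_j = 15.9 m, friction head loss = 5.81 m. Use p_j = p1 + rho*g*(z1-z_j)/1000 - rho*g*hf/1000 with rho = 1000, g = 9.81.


Junction pressure: p_j = p1 + rho*g*(z1 - z_j)/1000 - rho*g*hf/1000.
Elevation term = 1000*9.81*(7.5 - 15.9)/1000 = -82.404 kPa.
Friction term = 1000*9.81*5.81/1000 = 56.996 kPa.
p_j = 192 + -82.404 - 56.996 = 52.6 kPa.

52.6


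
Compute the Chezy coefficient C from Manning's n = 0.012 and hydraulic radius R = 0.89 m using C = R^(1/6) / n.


The Chezy coefficient relates to Manning's n through C = R^(1/6) / n.
R^(1/6) = 0.89^(1/6) = 0.980765.
C = 0.980765 / 0.012 = 81.73 m^(1/2)/s.

81.73


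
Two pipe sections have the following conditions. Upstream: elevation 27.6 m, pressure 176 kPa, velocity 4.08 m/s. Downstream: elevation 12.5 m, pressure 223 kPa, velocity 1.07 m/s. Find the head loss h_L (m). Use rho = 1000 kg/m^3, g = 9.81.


Total head at each section: H = z + p/(rho*g) + V^2/(2g).
H1 = 27.6 + 176*1000/(1000*9.81) + 4.08^2/(2*9.81)
   = 27.6 + 17.941 + 0.8484
   = 46.389 m.
H2 = 12.5 + 223*1000/(1000*9.81) + 1.07^2/(2*9.81)
   = 12.5 + 22.732 + 0.0584
   = 35.29 m.
h_L = H1 - H2 = 46.389 - 35.29 = 11.099 m.

11.099


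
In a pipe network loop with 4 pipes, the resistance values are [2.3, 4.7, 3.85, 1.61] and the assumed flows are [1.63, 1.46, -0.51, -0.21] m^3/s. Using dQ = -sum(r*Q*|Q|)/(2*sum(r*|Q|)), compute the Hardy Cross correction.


Numerator terms (r*Q*|Q|): 2.3*1.63*|1.63| = 6.1109; 4.7*1.46*|1.46| = 10.0185; 3.85*-0.51*|-0.51| = -1.0014; 1.61*-0.21*|-0.21| = -0.071.
Sum of numerator = 15.057.
Denominator terms (r*|Q|): 2.3*|1.63| = 3.749; 4.7*|1.46| = 6.862; 3.85*|-0.51| = 1.9635; 1.61*|-0.21| = 0.3381.
2 * sum of denominator = 2 * 12.9126 = 25.8252.
dQ = -15.057 / 25.8252 = -0.583 m^3/s.

-0.583


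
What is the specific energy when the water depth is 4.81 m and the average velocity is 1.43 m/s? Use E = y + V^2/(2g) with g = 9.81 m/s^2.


Specific energy E = y + V^2/(2g).
Velocity head = V^2/(2g) = 1.43^2 / (2*9.81) = 2.0449 / 19.62 = 0.1042 m.
E = 4.81 + 0.1042 = 4.9142 m.

4.9142


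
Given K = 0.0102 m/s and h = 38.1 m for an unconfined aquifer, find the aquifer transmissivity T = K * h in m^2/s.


Transmissivity is defined as T = K * h.
T = 0.0102 * 38.1
  = 0.3886 m^2/s.

0.3886


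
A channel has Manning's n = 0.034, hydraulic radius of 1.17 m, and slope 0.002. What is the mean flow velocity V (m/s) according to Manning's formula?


Manning's equation gives V = (1/n) * R^(2/3) * S^(1/2).
First, compute R^(2/3) = 1.17^(2/3) = 1.1103.
Next, S^(1/2) = 0.002^(1/2) = 0.044721.
Then 1/n = 1/0.034 = 29.41.
V = 29.41 * 1.1103 * 0.044721 = 1.4605 m/s.

1.4605


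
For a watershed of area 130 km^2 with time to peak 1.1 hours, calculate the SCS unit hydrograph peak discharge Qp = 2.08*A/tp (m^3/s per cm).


SCS formula: Qp = 2.08 * A / tp.
Qp = 2.08 * 130 / 1.1
   = 270.4 / 1.1
   = 245.82 m^3/s per cm.

245.82


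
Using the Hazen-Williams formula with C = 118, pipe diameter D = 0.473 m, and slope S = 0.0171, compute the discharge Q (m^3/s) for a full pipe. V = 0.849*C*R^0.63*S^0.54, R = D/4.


For a full circular pipe, R = D/4 = 0.473/4 = 0.1182 m.
V = 0.849 * 118 * 0.1182^0.63 * 0.0171^0.54
  = 0.849 * 118 * 0.260534 * 0.111127
  = 2.9005 m/s.
Pipe area A = pi*D^2/4 = pi*0.473^2/4 = 0.1757 m^2.
Q = A * V = 0.1757 * 2.9005 = 0.5097 m^3/s.

0.5097


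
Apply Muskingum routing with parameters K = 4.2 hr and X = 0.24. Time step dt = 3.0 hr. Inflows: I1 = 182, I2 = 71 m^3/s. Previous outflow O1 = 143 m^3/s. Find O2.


Muskingum coefficients:
denom = 2*K*(1-X) + dt = 2*4.2*(1-0.24) + 3.0 = 9.384.
C0 = (dt - 2*K*X)/denom = (3.0 - 2*4.2*0.24)/9.384 = 0.1049.
C1 = (dt + 2*K*X)/denom = (3.0 + 2*4.2*0.24)/9.384 = 0.5345.
C2 = (2*K*(1-X) - dt)/denom = 0.3606.
O2 = C0*I2 + C1*I1 + C2*O1
   = 0.1049*71 + 0.5345*182 + 0.3606*143
   = 156.3 m^3/s.

156.3


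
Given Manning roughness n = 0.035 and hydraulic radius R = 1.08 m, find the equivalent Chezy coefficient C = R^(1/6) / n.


The Chezy coefficient relates to Manning's n through C = R^(1/6) / n.
R^(1/6) = 1.08^(1/6) = 1.012909.
C = 1.012909 / 0.035 = 28.94 m^(1/2)/s.

28.94


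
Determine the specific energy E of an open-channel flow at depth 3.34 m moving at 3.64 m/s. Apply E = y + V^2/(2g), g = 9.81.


Specific energy E = y + V^2/(2g).
Velocity head = V^2/(2g) = 3.64^2 / (2*9.81) = 13.2496 / 19.62 = 0.6753 m.
E = 3.34 + 0.6753 = 4.0153 m.

4.0153


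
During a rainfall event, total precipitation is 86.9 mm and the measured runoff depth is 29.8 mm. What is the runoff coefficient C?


The runoff coefficient C = runoff depth / rainfall depth.
C = 29.8 / 86.9
  = 0.3429.

0.3429


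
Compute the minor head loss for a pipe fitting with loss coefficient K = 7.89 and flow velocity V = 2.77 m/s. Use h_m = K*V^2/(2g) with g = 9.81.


Minor loss formula: h_m = K * V^2/(2g).
V^2 = 2.77^2 = 7.6729.
V^2/(2g) = 7.6729 / 19.62 = 0.3911 m.
h_m = 7.89 * 0.3911 = 3.0856 m.

3.0856


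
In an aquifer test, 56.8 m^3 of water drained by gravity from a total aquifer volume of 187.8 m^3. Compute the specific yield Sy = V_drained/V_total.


Specific yield Sy = Volume drained / Total volume.
Sy = 56.8 / 187.8
   = 0.3024.

0.3024


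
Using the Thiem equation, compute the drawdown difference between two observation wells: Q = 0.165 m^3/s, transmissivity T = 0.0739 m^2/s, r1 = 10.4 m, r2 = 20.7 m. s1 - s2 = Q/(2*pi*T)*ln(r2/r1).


Thiem equation: s1 - s2 = Q/(2*pi*T) * ln(r2/r1).
ln(r2/r1) = ln(20.7/10.4) = 0.6883.
Q/(2*pi*T) = 0.165 / (2*pi*0.0739) = 0.165 / 0.4643 = 0.3554.
s1 - s2 = 0.3554 * 0.6883 = 0.2446 m.

0.2446


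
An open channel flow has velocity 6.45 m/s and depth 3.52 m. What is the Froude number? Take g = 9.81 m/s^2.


The Froude number is defined as Fr = V / sqrt(g*y).
g*y = 9.81 * 3.52 = 34.5312.
sqrt(g*y) = sqrt(34.5312) = 5.8763.
Fr = 6.45 / 5.8763 = 1.0976.

1.0976


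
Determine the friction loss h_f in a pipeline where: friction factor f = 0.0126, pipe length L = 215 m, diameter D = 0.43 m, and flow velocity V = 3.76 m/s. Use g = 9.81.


Darcy-Weisbach equation: h_f = f * (L/D) * V^2/(2g).
f * L/D = 0.0126 * 215/0.43 = 6.3.
V^2/(2g) = 3.76^2 / (2*9.81) = 14.1376 / 19.62 = 0.7206 m.
h_f = 6.3 * 0.7206 = 4.54 m.

4.54


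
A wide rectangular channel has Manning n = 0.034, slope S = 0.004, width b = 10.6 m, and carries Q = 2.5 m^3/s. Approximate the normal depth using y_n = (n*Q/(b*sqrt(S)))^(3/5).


We use the wide-channel approximation y_n = (n*Q/(b*sqrt(S)))^(3/5).
sqrt(S) = sqrt(0.004) = 0.063246.
Numerator: n*Q = 0.034 * 2.5 = 0.085.
Denominator: b*sqrt(S) = 10.6 * 0.063246 = 0.670408.
arg = 0.1268.
y_n = 0.1268^(3/5) = 0.2896 m.

0.2896


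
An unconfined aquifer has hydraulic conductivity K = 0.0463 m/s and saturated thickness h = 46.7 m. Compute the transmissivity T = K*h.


Transmissivity is defined as T = K * h.
T = 0.0463 * 46.7
  = 2.1622 m^2/s.

2.1622


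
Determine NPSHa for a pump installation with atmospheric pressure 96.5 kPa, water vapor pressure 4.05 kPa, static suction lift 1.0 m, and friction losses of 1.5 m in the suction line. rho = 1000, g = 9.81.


NPSHa = p_atm/(rho*g) - z_s - hf_s - p_vap/(rho*g).
p_atm/(rho*g) = 96.5*1000 / (1000*9.81) = 9.837 m.
p_vap/(rho*g) = 4.05*1000 / (1000*9.81) = 0.413 m.
NPSHa = 9.837 - 1.0 - 1.5 - 0.413
      = 6.92 m.

6.92
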